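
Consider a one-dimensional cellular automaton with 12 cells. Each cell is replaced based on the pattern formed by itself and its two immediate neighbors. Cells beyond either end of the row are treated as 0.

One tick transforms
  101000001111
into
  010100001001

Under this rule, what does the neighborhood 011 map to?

At position 8 the neighborhood is 011; the next row has 1 there.

1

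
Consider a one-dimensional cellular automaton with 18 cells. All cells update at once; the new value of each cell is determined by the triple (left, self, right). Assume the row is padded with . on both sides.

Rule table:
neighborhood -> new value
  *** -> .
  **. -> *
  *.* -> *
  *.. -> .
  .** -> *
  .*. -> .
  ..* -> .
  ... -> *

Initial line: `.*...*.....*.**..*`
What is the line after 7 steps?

step 1: ...*...***..***...
step 2: **...*.*.*..*.*.**
step 3: **.*..*.*....*.***
step 4: ***....*..**..**.*
step 5: *.*.**....**..***.
step 6: .*.***.**.**..*.*.
step 7: ..**.*******...*..

..**.*******...*..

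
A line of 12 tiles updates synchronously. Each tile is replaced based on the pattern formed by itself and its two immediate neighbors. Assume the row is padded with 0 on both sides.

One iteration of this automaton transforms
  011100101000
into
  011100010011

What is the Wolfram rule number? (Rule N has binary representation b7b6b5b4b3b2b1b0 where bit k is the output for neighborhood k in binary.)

position 2: 111 → 1  (bit 7 = 1)
position 3: 110 → 1  (bit 6 = 1)
position 7: 101 → 1  (bit 5 = 1)
position 4: 100 → 0  (bit 4 = 0)
position 1: 011 → 1  (bit 3 = 1)
position 6: 010 → 0  (bit 2 = 0)
position 0: 001 → 0  (bit 1 = 0)
position 10: 000 → 1  (bit 0 = 1)
bits b7..b0 = 11101001 = 233

233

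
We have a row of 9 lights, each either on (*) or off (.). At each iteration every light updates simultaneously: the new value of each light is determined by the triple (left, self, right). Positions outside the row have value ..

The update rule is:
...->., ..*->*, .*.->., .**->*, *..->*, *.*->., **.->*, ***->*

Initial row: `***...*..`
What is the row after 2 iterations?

****....*

****.*.*.
****....*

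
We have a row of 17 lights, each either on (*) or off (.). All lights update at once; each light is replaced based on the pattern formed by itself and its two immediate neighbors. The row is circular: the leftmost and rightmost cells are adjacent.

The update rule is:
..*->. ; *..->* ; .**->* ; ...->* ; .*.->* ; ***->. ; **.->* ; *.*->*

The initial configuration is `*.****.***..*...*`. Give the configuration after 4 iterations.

***....****.*.***

***..***.**.***.*
..**.*.******.***
*.******....***.*
***....****.*.***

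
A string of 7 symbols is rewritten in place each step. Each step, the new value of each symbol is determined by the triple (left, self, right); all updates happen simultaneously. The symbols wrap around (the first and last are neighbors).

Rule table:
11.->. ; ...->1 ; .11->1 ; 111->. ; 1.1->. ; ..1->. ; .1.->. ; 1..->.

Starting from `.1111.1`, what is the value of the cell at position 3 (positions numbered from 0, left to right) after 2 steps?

1

step 1: .1.....
step 2: ...1111
position 3 holds 1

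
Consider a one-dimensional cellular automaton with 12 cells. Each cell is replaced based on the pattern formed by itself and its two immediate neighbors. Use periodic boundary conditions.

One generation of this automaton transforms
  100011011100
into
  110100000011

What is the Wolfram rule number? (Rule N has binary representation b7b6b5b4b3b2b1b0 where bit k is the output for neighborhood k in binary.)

position 8: 111 → 0  (bit 7 = 0)
position 5: 110 → 0  (bit 6 = 0)
position 6: 101 → 0  (bit 5 = 0)
position 1: 100 → 1  (bit 4 = 1)
position 4: 011 → 0  (bit 3 = 0)
position 0: 010 → 1  (bit 2 = 1)
position 3: 001 → 1  (bit 1 = 1)
position 2: 000 → 0  (bit 0 = 0)
bits b7..b0 = 00010110 = 22

22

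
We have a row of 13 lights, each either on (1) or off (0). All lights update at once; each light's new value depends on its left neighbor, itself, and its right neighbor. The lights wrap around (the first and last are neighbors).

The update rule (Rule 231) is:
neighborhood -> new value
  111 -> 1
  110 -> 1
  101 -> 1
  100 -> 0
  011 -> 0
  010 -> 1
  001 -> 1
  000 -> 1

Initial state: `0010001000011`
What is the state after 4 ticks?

tick 1: 0110111011101
tick 2: 1011011101111
tick 3: 1101101110111
tick 4: 1110110111011

1110110111011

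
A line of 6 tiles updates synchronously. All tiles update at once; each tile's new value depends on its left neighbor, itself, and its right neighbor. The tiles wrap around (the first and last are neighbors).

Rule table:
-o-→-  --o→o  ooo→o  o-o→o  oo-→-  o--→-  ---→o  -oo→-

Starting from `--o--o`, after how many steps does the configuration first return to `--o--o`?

3

-o--o-
o--o--
--o--o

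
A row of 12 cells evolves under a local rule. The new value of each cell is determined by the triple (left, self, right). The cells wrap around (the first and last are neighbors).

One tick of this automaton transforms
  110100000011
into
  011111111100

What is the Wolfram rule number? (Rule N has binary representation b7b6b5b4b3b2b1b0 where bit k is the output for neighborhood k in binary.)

position 0: 111 → 0  (bit 7 = 0)
position 1: 110 → 1  (bit 6 = 1)
position 2: 101 → 1  (bit 5 = 1)
position 4: 100 → 1  (bit 4 = 1)
position 10: 011 → 0  (bit 3 = 0)
position 3: 010 → 1  (bit 2 = 1)
position 9: 001 → 1  (bit 1 = 1)
position 5: 000 → 1  (bit 0 = 1)
bits b7..b0 = 01110111 = 119

119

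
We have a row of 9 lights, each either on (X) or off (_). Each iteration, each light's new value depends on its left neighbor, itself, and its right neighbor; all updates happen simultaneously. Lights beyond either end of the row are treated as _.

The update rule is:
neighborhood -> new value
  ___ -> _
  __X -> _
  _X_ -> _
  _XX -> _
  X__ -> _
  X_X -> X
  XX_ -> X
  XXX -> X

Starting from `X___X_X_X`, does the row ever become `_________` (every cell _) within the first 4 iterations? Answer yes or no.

_____X_X_
______X__
_________
all cells are _ at iteration 3

yes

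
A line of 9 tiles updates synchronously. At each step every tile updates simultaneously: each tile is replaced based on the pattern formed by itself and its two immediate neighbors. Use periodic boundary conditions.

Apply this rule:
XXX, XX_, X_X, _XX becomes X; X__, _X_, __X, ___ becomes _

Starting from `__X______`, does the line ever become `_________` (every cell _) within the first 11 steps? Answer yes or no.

step 1: _________
all cells are _ at step 1

yes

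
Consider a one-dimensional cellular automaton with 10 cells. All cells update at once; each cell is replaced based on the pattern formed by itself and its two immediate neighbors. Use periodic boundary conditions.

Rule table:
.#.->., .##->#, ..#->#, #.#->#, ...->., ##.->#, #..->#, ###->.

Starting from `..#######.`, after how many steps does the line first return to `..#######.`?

step 1: .##.....##
step 2: ####...###
step 3: ...##.##..
step 4: ..#######.

4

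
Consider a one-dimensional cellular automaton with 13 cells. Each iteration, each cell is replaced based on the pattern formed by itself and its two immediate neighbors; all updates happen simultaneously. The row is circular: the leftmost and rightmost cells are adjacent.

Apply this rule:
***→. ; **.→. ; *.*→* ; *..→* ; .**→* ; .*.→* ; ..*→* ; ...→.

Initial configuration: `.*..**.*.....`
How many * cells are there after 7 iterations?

*****.***....
*....**..*..*
.*..**.******
*****.**.....
*....**.*...*
.*..**.***.**
*****.**..**.
count of *: 9

9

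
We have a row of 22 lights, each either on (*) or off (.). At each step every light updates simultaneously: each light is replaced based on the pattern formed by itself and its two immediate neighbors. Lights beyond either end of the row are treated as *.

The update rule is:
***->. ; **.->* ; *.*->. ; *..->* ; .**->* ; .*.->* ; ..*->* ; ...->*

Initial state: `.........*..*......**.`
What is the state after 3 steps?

*********************.

*********************.
....................*.
*********************.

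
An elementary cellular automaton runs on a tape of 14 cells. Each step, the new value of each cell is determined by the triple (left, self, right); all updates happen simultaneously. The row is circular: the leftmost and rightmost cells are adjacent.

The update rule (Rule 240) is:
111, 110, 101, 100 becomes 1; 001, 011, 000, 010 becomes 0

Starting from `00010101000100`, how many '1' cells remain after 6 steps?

4

00001010100010
00000101010001
10000010101000
01000001010100
00100000101010
00010000010101
count of 1: 4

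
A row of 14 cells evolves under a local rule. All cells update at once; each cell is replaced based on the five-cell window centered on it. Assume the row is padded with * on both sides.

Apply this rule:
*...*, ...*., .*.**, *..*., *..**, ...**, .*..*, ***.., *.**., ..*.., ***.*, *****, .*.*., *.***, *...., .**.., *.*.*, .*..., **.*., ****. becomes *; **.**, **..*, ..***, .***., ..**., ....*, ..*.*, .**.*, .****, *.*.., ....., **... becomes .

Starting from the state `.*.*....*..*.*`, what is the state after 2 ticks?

***.*..*.**.*.

***.**.****.**
***.*..*.**.*.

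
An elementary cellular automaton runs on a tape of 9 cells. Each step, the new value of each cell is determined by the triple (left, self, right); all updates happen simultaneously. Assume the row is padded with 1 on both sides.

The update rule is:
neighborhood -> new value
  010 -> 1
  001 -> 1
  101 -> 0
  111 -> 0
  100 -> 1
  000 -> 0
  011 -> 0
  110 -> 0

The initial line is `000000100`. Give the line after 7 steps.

step 1: 100001111
step 2: 010010000
step 3: 011111001
step 4: 000000110
step 5: 100001000
step 6: 010011101
step 7: 011100000

011100000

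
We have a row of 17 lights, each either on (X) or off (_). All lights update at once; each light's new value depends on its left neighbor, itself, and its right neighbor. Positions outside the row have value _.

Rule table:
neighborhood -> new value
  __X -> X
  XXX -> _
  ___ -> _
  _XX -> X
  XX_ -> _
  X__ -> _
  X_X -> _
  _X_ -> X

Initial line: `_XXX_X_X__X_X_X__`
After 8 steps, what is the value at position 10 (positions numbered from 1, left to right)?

XX___X_X_XX_X_X__
X___XX_X_X__X_X__
X__XX__X_X_XX_X__
X_XX__XX_X_X__X__
X_X__XX__X_X_XX__
X_X_XX__XX_X_X___
X_X_X__XX__X_X___
X_X_X_XX__XX_X___
position 10 holds _

_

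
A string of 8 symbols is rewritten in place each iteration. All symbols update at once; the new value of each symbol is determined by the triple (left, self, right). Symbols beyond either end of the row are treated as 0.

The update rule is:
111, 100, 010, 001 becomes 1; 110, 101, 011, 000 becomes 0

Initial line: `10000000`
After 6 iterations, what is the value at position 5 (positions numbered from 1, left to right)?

11000000
00100000
01110000
10101000
10101100
10100010
position 5 holds 0

0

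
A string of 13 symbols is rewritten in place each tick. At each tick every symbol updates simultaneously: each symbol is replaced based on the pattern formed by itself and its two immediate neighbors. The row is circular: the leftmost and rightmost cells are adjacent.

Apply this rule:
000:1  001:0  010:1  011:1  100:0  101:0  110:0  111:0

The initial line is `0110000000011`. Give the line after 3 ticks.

0100101111010

0100111111010
0100100000010
0100101111010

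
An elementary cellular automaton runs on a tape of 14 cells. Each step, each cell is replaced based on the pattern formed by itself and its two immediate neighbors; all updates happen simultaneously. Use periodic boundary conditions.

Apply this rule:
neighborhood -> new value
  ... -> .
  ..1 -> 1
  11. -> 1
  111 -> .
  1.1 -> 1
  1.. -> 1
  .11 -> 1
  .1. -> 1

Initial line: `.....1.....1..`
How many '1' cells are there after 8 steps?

....111...111.
...11.11.11.11
1.111111111111
111...........
1.11.........1
11111.......11
....11.....11.
...1111...1111
count of 1: 8

8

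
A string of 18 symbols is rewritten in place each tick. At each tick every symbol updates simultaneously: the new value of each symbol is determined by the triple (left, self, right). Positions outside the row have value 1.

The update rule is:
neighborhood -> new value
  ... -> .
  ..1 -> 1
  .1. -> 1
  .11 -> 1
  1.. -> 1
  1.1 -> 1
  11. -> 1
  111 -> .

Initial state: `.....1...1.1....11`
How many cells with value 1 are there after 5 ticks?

8

1...111.11111..11.
11.11.111...111111
.111111.11.11.....
11....11111111...1
.11..11......11.11
count of 1: 8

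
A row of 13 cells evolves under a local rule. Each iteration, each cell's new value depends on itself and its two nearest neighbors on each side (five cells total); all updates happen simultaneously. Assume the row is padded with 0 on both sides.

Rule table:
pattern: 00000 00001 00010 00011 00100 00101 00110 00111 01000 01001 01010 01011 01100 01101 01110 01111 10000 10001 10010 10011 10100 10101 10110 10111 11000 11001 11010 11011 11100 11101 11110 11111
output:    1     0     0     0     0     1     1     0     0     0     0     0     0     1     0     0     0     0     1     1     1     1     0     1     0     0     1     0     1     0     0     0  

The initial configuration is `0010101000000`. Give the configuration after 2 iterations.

0010101010001

0010101001111
0010101010001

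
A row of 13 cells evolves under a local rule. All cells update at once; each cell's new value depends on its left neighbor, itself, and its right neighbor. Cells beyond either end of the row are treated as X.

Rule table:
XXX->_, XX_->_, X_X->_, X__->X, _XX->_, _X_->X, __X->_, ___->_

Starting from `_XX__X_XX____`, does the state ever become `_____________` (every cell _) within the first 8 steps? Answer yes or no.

no

___X_X___X___
X__X_XX__XX__
_X_X___X___X_
_X_XX__XX__X_
_X___X___X_X_
_XX__XX__X_X_
___X___X_X_X_
X__XX__X_X_X_
step 8 is X__XX__X_X_X_, still not uniform _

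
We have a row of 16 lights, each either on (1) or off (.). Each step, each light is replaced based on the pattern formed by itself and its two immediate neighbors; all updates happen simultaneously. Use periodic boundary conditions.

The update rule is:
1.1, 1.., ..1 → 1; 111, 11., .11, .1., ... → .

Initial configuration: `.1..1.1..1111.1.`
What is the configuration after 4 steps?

1.11.1.11....1.1
.1..1.1..1..1.1.
1.11.1.11.11.1.1
.1..1.1..1..1.1.

.1..1.1..1..1.1.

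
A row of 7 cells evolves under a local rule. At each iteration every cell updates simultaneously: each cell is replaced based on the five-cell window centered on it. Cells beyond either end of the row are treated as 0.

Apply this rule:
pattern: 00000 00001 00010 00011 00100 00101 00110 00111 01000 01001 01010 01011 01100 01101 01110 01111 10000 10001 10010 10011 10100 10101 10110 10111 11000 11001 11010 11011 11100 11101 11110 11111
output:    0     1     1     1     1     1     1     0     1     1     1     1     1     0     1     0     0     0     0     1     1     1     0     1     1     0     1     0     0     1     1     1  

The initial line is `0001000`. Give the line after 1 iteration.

0111100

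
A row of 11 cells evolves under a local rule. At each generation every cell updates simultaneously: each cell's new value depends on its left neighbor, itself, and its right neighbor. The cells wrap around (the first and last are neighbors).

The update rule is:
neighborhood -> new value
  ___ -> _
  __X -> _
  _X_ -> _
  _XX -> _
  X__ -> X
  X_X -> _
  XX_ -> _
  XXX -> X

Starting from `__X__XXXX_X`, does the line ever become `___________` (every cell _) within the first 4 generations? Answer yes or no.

X__X__XX___
_X__X___X__
__X__X___X_
___X__X___X
generation 4 is ___X__X___X, still not uniform _

no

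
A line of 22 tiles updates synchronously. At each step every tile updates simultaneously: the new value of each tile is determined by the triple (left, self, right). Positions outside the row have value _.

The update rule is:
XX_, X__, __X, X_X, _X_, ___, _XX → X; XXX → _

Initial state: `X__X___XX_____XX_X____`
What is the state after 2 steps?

X____________________X

step 1: XXXXXXXXXXXXXXXXXXXXXX
step 2: X____________________X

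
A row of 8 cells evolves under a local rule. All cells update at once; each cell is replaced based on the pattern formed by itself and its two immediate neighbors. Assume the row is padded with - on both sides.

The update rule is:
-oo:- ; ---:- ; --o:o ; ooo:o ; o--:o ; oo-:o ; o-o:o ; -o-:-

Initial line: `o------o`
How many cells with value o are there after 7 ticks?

4

-o----o-
o-o--o-o
-o-oo-o-
o-o-oo-o
-o-o-oo-
o-o-o-oo
-o-o-o-o
count of o: 4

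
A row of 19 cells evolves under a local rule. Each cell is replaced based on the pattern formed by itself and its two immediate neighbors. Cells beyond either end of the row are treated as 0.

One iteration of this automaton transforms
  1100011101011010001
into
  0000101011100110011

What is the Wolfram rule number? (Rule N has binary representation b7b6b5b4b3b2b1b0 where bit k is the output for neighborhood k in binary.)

166

position 6: 111 → 1  (bit 7 = 1)
position 1: 110 → 0  (bit 6 = 0)
position 8: 101 → 1  (bit 5 = 1)
position 2: 100 → 0  (bit 4 = 0)
position 0: 011 → 0  (bit 3 = 0)
position 9: 010 → 1  (bit 2 = 1)
position 4: 001 → 1  (bit 1 = 1)
position 3: 000 → 0  (bit 0 = 0)
bits b7..b0 = 10100110 = 166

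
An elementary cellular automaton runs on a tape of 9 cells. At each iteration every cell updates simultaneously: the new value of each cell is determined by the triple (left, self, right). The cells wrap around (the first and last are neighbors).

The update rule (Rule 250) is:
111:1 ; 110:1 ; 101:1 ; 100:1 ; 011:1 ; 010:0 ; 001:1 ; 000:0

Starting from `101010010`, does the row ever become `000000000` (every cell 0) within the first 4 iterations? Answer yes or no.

iteration 1: 010101101
iteration 2: 101011110
iteration 3: 010111111
iteration 4: 101111111
iteration 4 is 101111111, still not uniform 0

no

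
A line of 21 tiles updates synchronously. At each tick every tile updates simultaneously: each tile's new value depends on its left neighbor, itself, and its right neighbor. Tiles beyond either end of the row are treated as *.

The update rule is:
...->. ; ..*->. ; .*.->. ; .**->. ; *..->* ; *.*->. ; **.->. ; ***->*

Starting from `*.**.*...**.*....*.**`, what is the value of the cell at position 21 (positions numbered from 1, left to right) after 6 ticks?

.

......*......*......*
*......*......*......
.*......*......*.....
..*......*......*....
*..*......*......*...
.*..*......*......*..
position 21 holds .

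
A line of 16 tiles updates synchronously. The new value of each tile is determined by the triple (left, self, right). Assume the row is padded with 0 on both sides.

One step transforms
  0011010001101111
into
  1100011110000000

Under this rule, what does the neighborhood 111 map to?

0

At position 13 the neighborhood is 111; the next row has 0 there.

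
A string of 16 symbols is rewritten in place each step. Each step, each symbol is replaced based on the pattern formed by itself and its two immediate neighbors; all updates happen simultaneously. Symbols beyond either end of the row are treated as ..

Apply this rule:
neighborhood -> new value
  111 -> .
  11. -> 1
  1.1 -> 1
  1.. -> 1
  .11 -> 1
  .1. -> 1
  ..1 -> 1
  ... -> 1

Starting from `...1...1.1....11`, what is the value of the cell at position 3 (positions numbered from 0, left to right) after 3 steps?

step 1: 1111111111111111
step 2: 1..............1
step 3: 1111111111111111
position 3 holds 1

1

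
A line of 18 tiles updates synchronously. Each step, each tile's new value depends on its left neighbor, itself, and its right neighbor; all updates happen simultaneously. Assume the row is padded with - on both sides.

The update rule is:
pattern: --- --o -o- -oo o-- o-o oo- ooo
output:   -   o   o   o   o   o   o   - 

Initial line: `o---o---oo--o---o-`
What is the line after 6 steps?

oo-ooo-ooooooo-ooo
oooo-ooo-----ooo-o
o--ooo-oo---oo-ooo
oooo-ooooo-ooooo-o
o--ooo---ooo---ooo
oooo-oo-oo-oo-oo-o

oooo-oo-oo-oo-oo-o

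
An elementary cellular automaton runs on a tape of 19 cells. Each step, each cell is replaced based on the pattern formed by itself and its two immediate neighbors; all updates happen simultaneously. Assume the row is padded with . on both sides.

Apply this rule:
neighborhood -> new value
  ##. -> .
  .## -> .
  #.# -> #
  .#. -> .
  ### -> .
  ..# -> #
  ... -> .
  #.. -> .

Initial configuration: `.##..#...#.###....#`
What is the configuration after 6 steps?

step 1: #...#...#.#......#.
step 2: ...#...#.#......#..
step 3: ..#...#.#......#...
step 4: .#...#.#......#....
step 5: #...#.#......#.....
step 6: ...#.#......#......

...#.#......#......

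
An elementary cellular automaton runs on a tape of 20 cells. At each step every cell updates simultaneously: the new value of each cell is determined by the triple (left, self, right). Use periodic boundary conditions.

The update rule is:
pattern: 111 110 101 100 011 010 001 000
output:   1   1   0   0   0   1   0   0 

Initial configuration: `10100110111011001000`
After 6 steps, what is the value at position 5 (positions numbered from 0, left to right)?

10100010011001001000
10100010001001001000
10100010001001001000  (fixed point — unchanged through step 6)
position 5 holds 0

0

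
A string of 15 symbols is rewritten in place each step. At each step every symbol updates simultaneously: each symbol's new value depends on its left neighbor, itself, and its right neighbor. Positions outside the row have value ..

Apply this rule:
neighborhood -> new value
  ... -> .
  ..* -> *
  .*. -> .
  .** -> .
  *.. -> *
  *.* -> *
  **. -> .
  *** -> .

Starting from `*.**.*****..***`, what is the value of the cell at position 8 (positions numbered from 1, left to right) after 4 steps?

*

step 1: .*..*.....**...
step 2: *.**.*...*..*..
step 3: .*..*.*.*.**.*.
step 4: *.**.*.*.*..*.*
position 8 holds *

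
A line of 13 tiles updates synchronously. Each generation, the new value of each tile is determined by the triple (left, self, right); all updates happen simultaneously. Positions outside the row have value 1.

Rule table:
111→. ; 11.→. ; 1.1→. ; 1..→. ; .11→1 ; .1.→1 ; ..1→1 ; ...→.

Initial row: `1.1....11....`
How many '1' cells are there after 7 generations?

..1...11....1
.11..11....11
.1..11....11.
.1.11....11..
.1.1....11..1
.1.1...11..11
.1.1..11..11.
count of 1: 6

6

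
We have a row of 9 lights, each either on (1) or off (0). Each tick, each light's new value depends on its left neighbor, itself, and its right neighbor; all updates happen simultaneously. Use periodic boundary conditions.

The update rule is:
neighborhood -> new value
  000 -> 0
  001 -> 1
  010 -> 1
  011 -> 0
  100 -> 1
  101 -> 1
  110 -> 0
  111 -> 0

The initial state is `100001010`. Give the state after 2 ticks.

001100000

110011111
001100000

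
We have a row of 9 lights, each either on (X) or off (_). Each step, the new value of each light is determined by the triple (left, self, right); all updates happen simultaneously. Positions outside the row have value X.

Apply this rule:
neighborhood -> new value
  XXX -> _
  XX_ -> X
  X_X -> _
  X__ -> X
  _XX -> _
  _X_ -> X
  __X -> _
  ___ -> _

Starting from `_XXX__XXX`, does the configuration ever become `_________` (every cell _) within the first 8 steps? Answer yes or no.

no

___XX____
X___XX___
XX___XX__
_XX___XX_
__XX___X_
X__XX__X_
XX__XX_X_
_XX__X_X_
step 8 is _XX__X_X_, still not uniform _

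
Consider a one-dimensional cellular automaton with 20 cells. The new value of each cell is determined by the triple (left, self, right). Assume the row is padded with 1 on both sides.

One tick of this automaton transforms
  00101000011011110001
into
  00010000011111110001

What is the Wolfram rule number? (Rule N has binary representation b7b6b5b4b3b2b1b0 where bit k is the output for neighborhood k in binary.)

232

position 13: 111 → 1  (bit 7 = 1)
position 10: 110 → 1  (bit 6 = 1)
position 3: 101 → 1  (bit 5 = 1)
position 0: 100 → 0  (bit 4 = 0)
position 9: 011 → 1  (bit 3 = 1)
position 2: 010 → 0  (bit 2 = 0)
position 1: 001 → 0  (bit 1 = 0)
position 6: 000 → 0  (bit 0 = 0)
bits b7..b0 = 11101000 = 232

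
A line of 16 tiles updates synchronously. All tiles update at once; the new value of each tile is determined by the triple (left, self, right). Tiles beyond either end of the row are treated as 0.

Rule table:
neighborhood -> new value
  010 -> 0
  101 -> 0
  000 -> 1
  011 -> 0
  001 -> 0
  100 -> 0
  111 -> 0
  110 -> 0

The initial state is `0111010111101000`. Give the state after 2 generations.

generation 1: 0000000000000011
generation 2: 1111111111111000

1111111111111000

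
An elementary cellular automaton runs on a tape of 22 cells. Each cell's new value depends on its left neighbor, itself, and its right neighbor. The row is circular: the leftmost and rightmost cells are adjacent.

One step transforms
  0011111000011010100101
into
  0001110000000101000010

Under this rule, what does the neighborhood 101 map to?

1

At position 13 the neighborhood is 101; the next row has 1 there.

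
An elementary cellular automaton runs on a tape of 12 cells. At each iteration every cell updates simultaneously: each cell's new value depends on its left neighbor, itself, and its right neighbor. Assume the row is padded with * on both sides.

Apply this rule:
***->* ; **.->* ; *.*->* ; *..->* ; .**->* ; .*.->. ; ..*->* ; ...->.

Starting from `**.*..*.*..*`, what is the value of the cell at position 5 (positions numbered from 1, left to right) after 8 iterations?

***.**.*.***
*******.****
************
************  (fixed point — unchanged through iteration 8)
position 5 holds *

*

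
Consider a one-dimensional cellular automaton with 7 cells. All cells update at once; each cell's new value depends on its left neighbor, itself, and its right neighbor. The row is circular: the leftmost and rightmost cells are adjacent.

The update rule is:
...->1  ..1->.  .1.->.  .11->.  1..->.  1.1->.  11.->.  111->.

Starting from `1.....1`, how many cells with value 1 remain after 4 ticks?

2

tick 1: ..111..
tick 2: 1.....1  (repeats tick 0; period 2)
tick 4: 1.....1
count of 1: 2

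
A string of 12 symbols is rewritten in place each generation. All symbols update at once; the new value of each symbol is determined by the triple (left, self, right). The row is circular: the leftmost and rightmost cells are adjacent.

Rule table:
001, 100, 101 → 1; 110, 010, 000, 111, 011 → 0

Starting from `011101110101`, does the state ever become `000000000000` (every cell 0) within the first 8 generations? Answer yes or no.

generation 1: 100010001010
generation 2: 010101010101
generation 3: 101010101010
generation 4: 010101010101  (repeats generation 2; period 2)
generation 8: 010101010101
generation 8 is 010101010101, still not uniform 0

no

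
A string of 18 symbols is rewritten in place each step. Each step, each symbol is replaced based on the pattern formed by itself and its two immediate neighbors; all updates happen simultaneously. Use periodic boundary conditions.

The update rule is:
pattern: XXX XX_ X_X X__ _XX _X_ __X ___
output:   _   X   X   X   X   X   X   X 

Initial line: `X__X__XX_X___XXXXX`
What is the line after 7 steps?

XXXXXXXXXXXXXX____

XXXXXXXXXXXXXX____
X____________XXXXX
XXXXXXXXXXXXXX____  (repeats step 1; period 2)
step 7: XXXXXXXXXXXXXX____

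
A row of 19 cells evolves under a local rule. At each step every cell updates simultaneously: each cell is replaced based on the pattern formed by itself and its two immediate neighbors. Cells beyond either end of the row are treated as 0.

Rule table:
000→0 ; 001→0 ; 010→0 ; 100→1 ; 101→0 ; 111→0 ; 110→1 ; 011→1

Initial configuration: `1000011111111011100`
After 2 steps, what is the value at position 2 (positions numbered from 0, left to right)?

step 1: 0100010000001010110
step 2: 0010001000000000111
position 2 holds 1

1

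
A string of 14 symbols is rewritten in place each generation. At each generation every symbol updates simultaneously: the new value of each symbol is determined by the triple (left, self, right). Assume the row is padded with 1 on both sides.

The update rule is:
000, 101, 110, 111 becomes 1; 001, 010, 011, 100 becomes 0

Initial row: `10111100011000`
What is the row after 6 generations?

11011101001010
11101110000101
11110110110010
11111011010001
11111101100100
11111110100000

11111110100000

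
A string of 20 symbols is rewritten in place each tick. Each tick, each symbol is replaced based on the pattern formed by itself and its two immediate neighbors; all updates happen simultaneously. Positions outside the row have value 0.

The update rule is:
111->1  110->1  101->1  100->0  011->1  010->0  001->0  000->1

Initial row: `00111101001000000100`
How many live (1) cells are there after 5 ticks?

10111110000011110001
01111110111011110100
01111111111111111001
01111111111111111000
01111111111111111011
count of 1: 18

18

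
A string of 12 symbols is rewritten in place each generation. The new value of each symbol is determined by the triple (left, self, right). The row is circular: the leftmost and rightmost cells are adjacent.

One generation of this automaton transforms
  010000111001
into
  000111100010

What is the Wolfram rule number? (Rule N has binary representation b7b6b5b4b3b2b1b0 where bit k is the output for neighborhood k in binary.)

11

position 7: 111 → 0  (bit 7 = 0)
position 8: 110 → 0  (bit 6 = 0)
position 0: 101 → 0  (bit 5 = 0)
position 2: 100 → 0  (bit 4 = 0)
position 6: 011 → 1  (bit 3 = 1)
position 1: 010 → 0  (bit 2 = 0)
position 5: 001 → 1  (bit 1 = 1)
position 3: 000 → 1  (bit 0 = 1)
bits b7..b0 = 00001011 = 11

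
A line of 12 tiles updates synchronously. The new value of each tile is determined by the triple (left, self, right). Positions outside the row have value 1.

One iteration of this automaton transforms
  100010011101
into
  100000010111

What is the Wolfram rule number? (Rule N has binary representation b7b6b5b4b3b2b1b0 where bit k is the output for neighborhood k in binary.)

position 8: 111 → 0  (bit 7 = 0)
position 0: 110 → 1  (bit 6 = 1)
position 10: 101 → 1  (bit 5 = 1)
position 1: 100 → 0  (bit 4 = 0)
position 7: 011 → 1  (bit 3 = 1)
position 4: 010 → 0  (bit 2 = 0)
position 3: 001 → 0  (bit 1 = 0)
position 2: 000 → 0  (bit 0 = 0)
bits b7..b0 = 01101000 = 104

104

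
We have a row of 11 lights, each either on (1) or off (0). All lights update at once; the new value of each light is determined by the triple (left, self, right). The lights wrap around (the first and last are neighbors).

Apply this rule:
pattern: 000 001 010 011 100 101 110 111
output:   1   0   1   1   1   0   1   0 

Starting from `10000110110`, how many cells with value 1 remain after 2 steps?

6

step 1: 11110110110
step 2: 10010110110
count of 1: 6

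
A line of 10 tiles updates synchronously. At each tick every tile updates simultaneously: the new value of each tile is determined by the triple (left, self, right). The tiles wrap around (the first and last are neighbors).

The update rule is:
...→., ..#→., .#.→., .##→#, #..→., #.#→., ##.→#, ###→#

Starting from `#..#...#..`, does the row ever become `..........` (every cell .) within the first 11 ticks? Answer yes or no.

yes

tick 1: ..........
all cells are . at tick 1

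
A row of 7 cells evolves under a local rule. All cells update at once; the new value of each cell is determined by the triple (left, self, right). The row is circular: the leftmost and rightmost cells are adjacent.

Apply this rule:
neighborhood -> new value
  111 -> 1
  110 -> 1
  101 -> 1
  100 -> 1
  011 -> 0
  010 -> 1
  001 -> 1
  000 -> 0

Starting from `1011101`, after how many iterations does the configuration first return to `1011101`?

1101110
0110111
1011011
1101101
1110110
0111011
1011101

7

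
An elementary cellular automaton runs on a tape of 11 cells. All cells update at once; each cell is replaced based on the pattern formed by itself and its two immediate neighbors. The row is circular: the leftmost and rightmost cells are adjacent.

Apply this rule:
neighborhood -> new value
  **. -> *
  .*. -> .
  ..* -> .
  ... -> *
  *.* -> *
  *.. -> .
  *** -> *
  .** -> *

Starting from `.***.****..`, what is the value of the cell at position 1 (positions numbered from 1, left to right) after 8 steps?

*

step 1: .********.*
step 2: **********.
step 3: ***********
step 4: ***********  (fixed point — unchanged through step 8)
position 1 holds *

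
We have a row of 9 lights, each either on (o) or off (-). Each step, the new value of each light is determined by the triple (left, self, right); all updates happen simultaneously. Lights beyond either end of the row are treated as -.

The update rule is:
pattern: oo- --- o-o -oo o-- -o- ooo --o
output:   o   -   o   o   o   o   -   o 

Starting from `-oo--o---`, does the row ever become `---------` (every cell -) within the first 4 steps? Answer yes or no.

no

ooooooo--
o-----oo-
oo---oooo
ooo-oo--o
step 4 is ooo-oo--o, still not uniform -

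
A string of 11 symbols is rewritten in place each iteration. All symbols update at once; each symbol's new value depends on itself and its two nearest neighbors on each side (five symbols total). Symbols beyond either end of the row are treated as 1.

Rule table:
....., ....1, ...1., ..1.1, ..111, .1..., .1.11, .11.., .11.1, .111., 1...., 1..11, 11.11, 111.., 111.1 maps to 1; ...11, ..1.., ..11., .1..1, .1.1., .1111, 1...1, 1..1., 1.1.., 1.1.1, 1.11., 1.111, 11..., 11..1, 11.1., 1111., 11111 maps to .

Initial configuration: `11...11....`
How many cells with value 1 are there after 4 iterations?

6

iteration 1: .1....1.11.
iteration 2: ..111111.11
iteration 3: .11....11..
iteration 4: 1.1.11..1.1
count of 1: 6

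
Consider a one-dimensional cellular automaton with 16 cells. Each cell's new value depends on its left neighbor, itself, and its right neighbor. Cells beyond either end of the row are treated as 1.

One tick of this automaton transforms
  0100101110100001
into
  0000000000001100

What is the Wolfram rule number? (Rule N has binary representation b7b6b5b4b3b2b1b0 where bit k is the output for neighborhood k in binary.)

1

position 7: 111 → 0  (bit 7 = 0)
position 8: 110 → 0  (bit 6 = 0)
position 0: 101 → 0  (bit 5 = 0)
position 2: 100 → 0  (bit 4 = 0)
position 6: 011 → 0  (bit 3 = 0)
position 1: 010 → 0  (bit 2 = 0)
position 3: 001 → 0  (bit 1 = 0)
position 12: 000 → 1  (bit 0 = 1)
bits b7..b0 = 00000001 = 1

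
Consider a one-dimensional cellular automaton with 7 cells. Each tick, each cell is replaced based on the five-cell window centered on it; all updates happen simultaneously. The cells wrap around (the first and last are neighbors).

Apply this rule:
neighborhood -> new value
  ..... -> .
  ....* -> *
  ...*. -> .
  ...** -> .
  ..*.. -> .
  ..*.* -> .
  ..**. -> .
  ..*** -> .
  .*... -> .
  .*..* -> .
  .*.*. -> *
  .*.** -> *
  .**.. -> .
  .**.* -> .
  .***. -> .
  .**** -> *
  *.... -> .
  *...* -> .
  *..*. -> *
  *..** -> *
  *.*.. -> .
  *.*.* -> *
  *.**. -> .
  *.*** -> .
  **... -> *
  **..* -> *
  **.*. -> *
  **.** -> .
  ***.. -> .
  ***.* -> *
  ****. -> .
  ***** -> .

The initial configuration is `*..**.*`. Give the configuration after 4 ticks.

...*...

tick 1: .**....
tick 2: ...*..*
tick 3: .....*.
tick 4: ...*...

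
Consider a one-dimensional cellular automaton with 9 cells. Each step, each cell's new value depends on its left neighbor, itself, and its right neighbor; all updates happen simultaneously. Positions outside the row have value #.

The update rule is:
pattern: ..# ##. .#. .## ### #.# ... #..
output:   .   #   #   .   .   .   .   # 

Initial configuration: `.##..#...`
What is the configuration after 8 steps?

##.#.#.#.

..##.##..
#..#..##.
##.##..#.
.#..##.#.
.##..#.#.
..##.#.#.
#..#.#.#.
##.#.#.#.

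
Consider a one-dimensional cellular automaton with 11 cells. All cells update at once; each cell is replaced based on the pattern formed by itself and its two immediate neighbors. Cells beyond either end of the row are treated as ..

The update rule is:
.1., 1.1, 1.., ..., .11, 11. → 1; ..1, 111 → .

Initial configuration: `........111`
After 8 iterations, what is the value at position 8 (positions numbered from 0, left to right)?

iteration 1: 1111111.1.1
iteration 2: 1.....11111
iteration 3: 11111.1...1
iteration 4: 1...11111.1
iteration 5: 111.1...111
iteration 6: 1.11111.1.1
iteration 7: 111...11111
iteration 8: 1.111.1...1
position 8 holds .

.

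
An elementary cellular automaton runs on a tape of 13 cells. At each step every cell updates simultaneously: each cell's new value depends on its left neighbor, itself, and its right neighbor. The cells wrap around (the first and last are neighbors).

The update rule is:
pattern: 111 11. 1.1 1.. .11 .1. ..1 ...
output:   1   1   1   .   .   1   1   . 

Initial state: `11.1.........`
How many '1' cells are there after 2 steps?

.111........1
1.11.......11
count of 1: 5

5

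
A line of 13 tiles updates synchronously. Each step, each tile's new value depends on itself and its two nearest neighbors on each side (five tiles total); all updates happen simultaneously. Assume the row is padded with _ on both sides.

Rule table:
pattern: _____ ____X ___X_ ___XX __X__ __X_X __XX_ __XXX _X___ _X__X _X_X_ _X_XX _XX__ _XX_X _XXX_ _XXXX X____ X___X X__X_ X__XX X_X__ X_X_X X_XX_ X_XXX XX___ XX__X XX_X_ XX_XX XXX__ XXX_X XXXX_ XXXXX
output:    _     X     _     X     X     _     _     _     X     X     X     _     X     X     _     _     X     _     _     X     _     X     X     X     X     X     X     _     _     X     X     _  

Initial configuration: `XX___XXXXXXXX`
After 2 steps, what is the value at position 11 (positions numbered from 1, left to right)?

_

_XX_X______X_
X_XX_XX__X_XX
position 11 holds _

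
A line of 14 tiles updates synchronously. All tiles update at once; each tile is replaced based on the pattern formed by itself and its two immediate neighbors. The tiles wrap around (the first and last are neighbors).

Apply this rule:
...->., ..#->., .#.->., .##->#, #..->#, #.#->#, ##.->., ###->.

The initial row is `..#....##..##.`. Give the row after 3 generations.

.#...#...#.#.#

...#...#.#.#.#
#...#...#.#.#.
.#...#...#.#.#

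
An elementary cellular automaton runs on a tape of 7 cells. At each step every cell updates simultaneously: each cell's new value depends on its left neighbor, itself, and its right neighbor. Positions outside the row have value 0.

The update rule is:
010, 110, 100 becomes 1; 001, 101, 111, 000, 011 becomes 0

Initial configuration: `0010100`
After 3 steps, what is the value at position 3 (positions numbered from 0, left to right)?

step 1: 0010110
step 2: 0010011
step 3: 0011001
position 3 holds 1

1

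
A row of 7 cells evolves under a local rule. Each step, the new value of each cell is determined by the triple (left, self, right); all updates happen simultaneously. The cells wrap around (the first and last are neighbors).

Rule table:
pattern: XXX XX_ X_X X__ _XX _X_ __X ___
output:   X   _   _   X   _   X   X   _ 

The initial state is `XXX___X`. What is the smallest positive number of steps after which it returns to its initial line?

step 1: XX_X_X_
step 2: ___X_X_
step 3: __XX_XX
step 4: XX_____
step 5: __X___X
step 6: XXXX_XX
step 7: XXX___X

7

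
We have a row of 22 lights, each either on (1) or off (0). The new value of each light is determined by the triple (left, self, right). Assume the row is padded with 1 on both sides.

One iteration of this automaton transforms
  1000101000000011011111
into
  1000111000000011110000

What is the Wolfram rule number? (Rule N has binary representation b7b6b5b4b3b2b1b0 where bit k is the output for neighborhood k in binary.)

108

position 18: 111 → 0  (bit 7 = 0)
position 0: 110 → 1  (bit 6 = 1)
position 5: 101 → 1  (bit 5 = 1)
position 1: 100 → 0  (bit 4 = 0)
position 14: 011 → 1  (bit 3 = 1)
position 4: 010 → 1  (bit 2 = 1)
position 3: 001 → 0  (bit 1 = 0)
position 2: 000 → 0  (bit 0 = 0)
bits b7..b0 = 01101100 = 108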